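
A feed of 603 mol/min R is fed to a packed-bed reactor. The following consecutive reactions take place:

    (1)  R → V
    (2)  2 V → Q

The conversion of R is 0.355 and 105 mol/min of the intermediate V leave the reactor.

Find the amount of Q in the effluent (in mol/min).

54.5 mol/min

Conversion of R: R consumed = 1ξ₁ = 0.355 × 603 → ξ₁ = 214.1 mol/min.
V balance: n_V = 0 + 1ξ₁ − 2ξ₂ = 105 → ξ₂ = (1·214.1 − 105)/2 = 54.53 mol/min.
Outlet amounts (n = n₀ + Σ ν·ξ):
  R: 603 − 1(214.1) = 388.9
  V: 0 + 1(214.1) − 2(54.53) = 105
  Q: 0 + 1(54.53) = 54.53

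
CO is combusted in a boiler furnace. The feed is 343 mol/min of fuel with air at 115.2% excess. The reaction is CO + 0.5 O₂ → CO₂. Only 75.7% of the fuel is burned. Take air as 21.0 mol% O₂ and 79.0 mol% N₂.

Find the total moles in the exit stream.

Stoichiometric O₂ = 0.5 × 343 = 171.5 mol/min; O₂ fed = 171.5 × 2.152 = 369.1 mol/min.
N₂ fed = 369.1 × 79/21 = 1388 mol/min.
Fuel reacted = 0.757 × 343 → ξ = 259.7 mol/min.
Outlet (n = n₀ + ν ξ):
  CO: 343 − 1(259.7) = 83.35
  O₂: 369.1 − 0.5(259.7) = 239.2
  N₂: 1388 (inert)
  CO₂: 0 + 1(259.7) = 259.7
Total out = 83.35 + 239.2 + 1388 + 259.7 = 1971 mol/min.

1970 mol/min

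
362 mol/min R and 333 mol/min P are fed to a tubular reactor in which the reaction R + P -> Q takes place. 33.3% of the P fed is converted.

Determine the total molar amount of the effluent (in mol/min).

584 mol/min

P reacted = 0.333 × 333 = 110.9 mol/min; ν_P = −1, so ξ = 110.9/1 = 110.9 mol/min.
Outlet amounts (n = n₀ + ν ξ):
  R: 362 − 1(110.9) = 251.1
  P: 333 − 1(110.9) = 222.1
  Q: 0 + 1(110.9) = 110.9
Total out = 251.1 + 222.1 + 110.9 = 584.1 mol/min.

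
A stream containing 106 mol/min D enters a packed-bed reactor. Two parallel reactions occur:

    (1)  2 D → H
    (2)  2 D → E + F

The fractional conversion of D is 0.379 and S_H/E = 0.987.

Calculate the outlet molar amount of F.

10.1 mol/min

Conversion of D: D consumed = 0.379 × 106 = 40.17 mol/min = 2ξ₁ + 2ξ₂.
Selectivity: 1ξ₁ / (1ξ₂) = 0.987 → ξ₁ = 0.987 ξ₂.
Substitute: (2·0.987 + 2) ξ₂ = 40.17 → ξ₂ = 10.11 mol/min, ξ₁ = 9.978 mol/min.
Outlet amounts (n = n₀ + Σ ν·ξ):
  D: 106 − 2(9.978) − 2(10.11) = 65.83
  H: 0 + 1(9.978) = 9.978
  E: 0 + 1(10.11) = 10.11
  F: 0 + 1(10.11) = 10.11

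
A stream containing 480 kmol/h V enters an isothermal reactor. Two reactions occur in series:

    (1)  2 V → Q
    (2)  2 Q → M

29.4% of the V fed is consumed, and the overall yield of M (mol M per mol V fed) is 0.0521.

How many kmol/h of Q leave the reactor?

Conversion of V: V consumed = 2ξ₁ = 0.294 × 480 → ξ₁ = 70.56 kmol/h.
Yield of M: 1ξ₂ / 480 = 0.0521 → ξ₂ = 25.01 kmol/h.
Outlet amounts (n = n₀ + Σ ν·ξ):
  V: 480 − 2(70.56) = 338.9
  Q: 0 + 1(70.56) − 2(25.01) = 20.54
  M: 0 + 1(25.01) = 25.01

20.5 kmol/h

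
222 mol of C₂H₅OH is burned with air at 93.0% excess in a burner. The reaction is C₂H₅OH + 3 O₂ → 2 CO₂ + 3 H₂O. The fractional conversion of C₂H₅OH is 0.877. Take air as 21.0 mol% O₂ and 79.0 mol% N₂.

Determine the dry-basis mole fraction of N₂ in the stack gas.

0.812

Stoichiometric O₂ = 3 × 222 = 666 mol; O₂ fed = 666 × 1.930 = 1285 mol.
N₂ fed = 1285 × 79/21 = 4835 mol.
Fuel reacted = 0.877 × 222 → ξ = 194.7 mol.
Outlet (n = n₀ + ν ξ):
  C₂H₅OH: 222 − 1(194.7) = 27.31
  O₂: 1285 − 3(194.7) = 701.3
  N₂: 4835 (inert)
  CO₂: 0 + 2(194.7) = 389.4
  H₂O: 0 + 3(194.7) = 584.1
Dry total = 5953 mol; y_N₂ (dry) = 4835 / 5953 = 0.8122.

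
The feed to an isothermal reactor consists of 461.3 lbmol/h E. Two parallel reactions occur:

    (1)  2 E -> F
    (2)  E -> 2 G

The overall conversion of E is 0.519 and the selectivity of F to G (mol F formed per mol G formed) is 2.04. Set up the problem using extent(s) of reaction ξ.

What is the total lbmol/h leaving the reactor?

381 lbmol/h

Conversion of E: E consumed = 0.519 × 461.3 = 239.4 lbmol/h = 2ξ₁ + 1ξ₂.
Selectivity: 1ξ₁ / (2ξ₂) = 2.04 → ξ₁ = 4.08 ξ₂.
Substitute: (2·4.08 + 1) ξ₂ = 239.4 → ξ₂ = 26.14 lbmol/h, ξ₁ = 106.6 lbmol/h.
Outlet amounts (n = n₀ + Σ ν·ξ):
  E: 461.3 − 2(106.6) − 1(26.14) = 221.9
  F: 0 + 1(106.6) = 106.6
  G: 0 + 2(26.14) = 52.27
Total out = 221.9 + 106.6 + 52.27 = 380.8 lbmol/h.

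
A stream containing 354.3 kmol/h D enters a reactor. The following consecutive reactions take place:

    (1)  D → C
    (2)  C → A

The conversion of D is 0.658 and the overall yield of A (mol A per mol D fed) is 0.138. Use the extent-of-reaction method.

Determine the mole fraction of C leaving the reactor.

Conversion of D: D consumed = 1ξ₁ = 0.658 × 354.3 → ξ₁ = 233.1 kmol/h.
Yield of A: 1ξ₂ / 354.3 = 0.138 → ξ₂ = 48.89 kmol/h.
Outlet amounts (n = n₀ + Σ ν·ξ):
  D: 354.3 − 1(233.1) = 121.2
  C: 0 + 1(233.1) − 1(48.89) = 184.2
  A: 0 + 1(48.89) = 48.89
Total out = 354.3 kmol/h; y_C = 184.2 / 354.3 = 0.52.

0.52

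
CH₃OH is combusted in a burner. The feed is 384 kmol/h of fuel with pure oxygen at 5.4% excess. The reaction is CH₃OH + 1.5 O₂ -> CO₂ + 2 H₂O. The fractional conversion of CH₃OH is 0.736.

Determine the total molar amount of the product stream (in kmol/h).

1130 kmol/h

Stoichiometric O₂ = 1.5 × 384 = 576 kmol/h; O₂ fed = 576 × 1.054 = 607.1 kmol/h.
Fuel reacted = 0.736 × 384 → ξ = 282.6 kmol/h.
Outlet (n = n₀ + ν ξ):
  CH₃OH: 384 − 1(282.6) = 101.4
  O₂: 607.1 − 1.5(282.6) = 183.2
  CO₂: 0 + 1(282.6) = 282.6
  H₂O: 0 + 2(282.6) = 565.2
Total out = 101.4 + 183.2 + 282.6 + 565.2 = 1132 kmol/h.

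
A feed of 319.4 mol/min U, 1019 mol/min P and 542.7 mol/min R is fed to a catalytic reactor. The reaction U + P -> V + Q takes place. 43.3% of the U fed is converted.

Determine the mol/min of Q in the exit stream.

138 mol/min

U reacted = 0.433 × 319.4 = 138.3 mol/min; ν_U = −1, so ξ = 138.3/1 = 138.3 mol/min.
Outlet amounts (n = n₀ + ν ξ):
  U: 319.4 − 1(138.3) = 181.1
  P: 1019 − 1(138.3) = 880.7
  V: 0 + 1(138.3) = 138.3
  Q: 0 + 1(138.3) = 138.3
  R: 542.7 (inert)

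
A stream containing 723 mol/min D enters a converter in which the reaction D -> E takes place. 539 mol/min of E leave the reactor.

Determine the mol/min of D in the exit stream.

For E: n = n₀ + 1ξ → 539 = 0 + 1ξ, giving ξ = 539 mol/min.
Outlet amounts (n = n₀ + ν ξ):
  D: 723 − 1(539) = 184
  E: 0 + 1(539) = 539

184 mol/min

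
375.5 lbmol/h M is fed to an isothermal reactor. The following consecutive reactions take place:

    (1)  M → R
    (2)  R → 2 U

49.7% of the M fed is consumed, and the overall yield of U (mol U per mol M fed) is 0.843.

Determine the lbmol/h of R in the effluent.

28.4 lbmol/h

Conversion of M: M consumed = 1ξ₁ = 0.497 × 375.5 → ξ₁ = 186.6 lbmol/h.
Yield of U: 2ξ₂ / 375.5 = 0.843 → ξ₂ = 158.3 lbmol/h.
Outlet amounts (n = n₀ + Σ ν·ξ):
  M: 375.5 − 1(186.6) = 188.9
  R: 0 + 1(186.6) − 1(158.3) = 28.35
  U: 0 + 2(158.3) = 316.5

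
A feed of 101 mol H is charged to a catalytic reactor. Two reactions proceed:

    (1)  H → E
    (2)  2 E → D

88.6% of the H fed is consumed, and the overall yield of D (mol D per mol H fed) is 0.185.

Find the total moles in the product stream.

Conversion of H: H consumed = 1ξ₁ = 0.886 × 101 → ξ₁ = 89.49 mol.
Yield of D: 1ξ₂ / 101 = 0.185 → ξ₂ = 18.68 mol.
Outlet amounts (n = n₀ + Σ ν·ξ):
  H: 101 − 1(89.49) = 11.51
  E: 0 + 1(89.49) − 2(18.68) = 52.12
  D: 0 + 1(18.68) = 18.68
Total out = 11.51 + 52.12 + 18.68 = 82.31 mol.

82.3 mol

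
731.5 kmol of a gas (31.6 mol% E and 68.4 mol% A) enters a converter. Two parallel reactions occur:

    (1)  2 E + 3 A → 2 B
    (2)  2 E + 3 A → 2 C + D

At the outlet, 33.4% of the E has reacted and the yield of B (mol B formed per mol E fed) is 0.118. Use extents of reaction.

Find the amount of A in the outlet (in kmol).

Yield of B: 2ξ₁ / 231.2 = 0.118 → ξ₁ = 13.64 kmol.
Conversion of E: 2ξ₁ + 2ξ₂ = 0.334 × 231.2 = 77.21 → ξ₂ = 24.96 kmol.
Outlet amounts (n = n₀ + Σ ν·ξ):
  E: 231.2 − 2(13.64) − 2(24.96) = 153.9
  A: 500.3 − 3(13.64) − 3(24.96) = 384.5
  B: 0 + 2(13.64) = 27.28
  C: 0 + 2(24.96) = 49.93
  D: 0 + 1(24.96) = 24.96

385 kmol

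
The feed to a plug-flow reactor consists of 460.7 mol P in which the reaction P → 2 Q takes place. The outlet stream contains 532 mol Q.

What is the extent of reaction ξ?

For Q: n = n₀ + 2ξ → 532 = 0 + 2ξ, giving ξ = 266 mol.
Outlet amounts (n = n₀ + ν ξ):
  P: 460.7 − 1(266) = 194.7
  Q: 0 + 2(266) = 532

ξ = 266 mol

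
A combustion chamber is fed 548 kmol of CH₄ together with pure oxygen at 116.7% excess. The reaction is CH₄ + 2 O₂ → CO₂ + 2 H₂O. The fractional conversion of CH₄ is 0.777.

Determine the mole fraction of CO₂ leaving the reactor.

0.146

Stoichiometric O₂ = 2 × 548 = 1096 kmol; O₂ fed = 1096 × 2.167 = 2375 kmol.
Fuel reacted = 0.777 × 548 → ξ = 425.8 kmol.
Outlet (n = n₀ + ν ξ):
  CH₄: 548 − 1(425.8) = 122.2
  O₂: 2375 − 2(425.8) = 1523
  CO₂: 0 + 1(425.8) = 425.8
  H₂O: 0 + 2(425.8) = 851.6
Total out = 2923 kmol; y_CO₂ = 425.8 / 2923 = 0.1457.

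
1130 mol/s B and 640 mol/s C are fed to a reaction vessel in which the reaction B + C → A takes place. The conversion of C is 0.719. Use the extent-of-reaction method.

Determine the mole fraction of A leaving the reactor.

0.351

C reacted = 0.719 × 640 = 460.2 mol/s; ν_C = −1, so ξ = 460.2/1 = 460.2 mol/s.
Outlet amounts (n = n₀ + ν ξ):
  B: 1130 − 1(460.2) = 669.8
  C: 640 − 1(460.2) = 179.8
  A: 0 + 1(460.2) = 460.2
Total out = 1310 mol/s; y_A = 460.2 / 1310 = 0.3513.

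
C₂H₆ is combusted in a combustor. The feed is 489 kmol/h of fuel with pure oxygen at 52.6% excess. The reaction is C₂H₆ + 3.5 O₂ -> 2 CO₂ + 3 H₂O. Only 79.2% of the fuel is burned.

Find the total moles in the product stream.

Stoichiometric O₂ = 3.5 × 489 = 1712 kmol/h; O₂ fed = 1712 × 1.526 = 2612 kmol/h.
Fuel reacted = 0.792 × 489 → ξ = 387.3 kmol/h.
Outlet (n = n₀ + ν ξ):
  C₂H₆: 489 − 1(387.3) = 101.7
  O₂: 2612 − 3.5(387.3) = 1256
  CO₂: 0 + 2(387.3) = 774.6
  H₂O: 0 + 3(387.3) = 1162
Total out = 101.7 + 1256 + 774.6 + 1162 = 3294 kmol/h.

3290 kmol/h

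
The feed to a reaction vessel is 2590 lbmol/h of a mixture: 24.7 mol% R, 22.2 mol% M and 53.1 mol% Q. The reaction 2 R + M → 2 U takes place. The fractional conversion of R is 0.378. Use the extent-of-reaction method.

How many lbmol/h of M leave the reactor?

454 lbmol/h

R reacted = 0.378 × 639.7 = 241.8 lbmol/h; ν_R = −2, so ξ = 241.8/2 = 120.9 lbmol/h.
Outlet amounts (n = n₀ + ν ξ):
  R: 639.7 − 2(120.9) = 397.9
  M: 575 − 1(120.9) = 454.1
  U: 0 + 2(120.9) = 241.8
  Q: 1375 (inert)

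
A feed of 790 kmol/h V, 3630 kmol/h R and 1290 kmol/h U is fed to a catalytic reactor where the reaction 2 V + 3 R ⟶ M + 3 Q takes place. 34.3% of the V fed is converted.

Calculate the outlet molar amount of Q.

406 kmol/h

V reacted = 0.343 × 790 = 271 kmol/h; ν_V = −2, so ξ = 271/2 = 135.5 kmol/h.
Outlet amounts (n = n₀ + ν ξ):
  V: 790 − 2(135.5) = 519
  R: 3630 − 3(135.5) = 3224
  M: 0 + 1(135.5) = 135.5
  Q: 0 + 3(135.5) = 406.5
  U: 1290 (inert)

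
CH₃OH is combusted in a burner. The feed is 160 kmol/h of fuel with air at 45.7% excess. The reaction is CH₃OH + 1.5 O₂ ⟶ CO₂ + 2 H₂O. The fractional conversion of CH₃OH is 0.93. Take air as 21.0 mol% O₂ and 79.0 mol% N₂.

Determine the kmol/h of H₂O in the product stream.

298 kmol/h

Stoichiometric O₂ = 1.5 × 160 = 240 kmol/h; O₂ fed = 240 × 1.457 = 349.7 kmol/h.
N₂ fed = 349.7 × 79/21 = 1315 kmol/h.
Fuel reacted = 0.93 × 160 → ξ = 148.8 kmol/h.
Outlet (n = n₀ + ν ξ):
  CH₃OH: 160 − 1(148.8) = 11.2
  O₂: 349.7 − 1.5(148.8) = 126.5
  N₂: 1315 (inert)
  CO₂: 0 + 1(148.8) = 148.8
  H₂O: 0 + 2(148.8) = 297.6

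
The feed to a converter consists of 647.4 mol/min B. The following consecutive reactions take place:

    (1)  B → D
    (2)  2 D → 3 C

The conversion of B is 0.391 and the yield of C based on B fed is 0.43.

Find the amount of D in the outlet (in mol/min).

67.5 mol/min

Conversion of B: B consumed = 1ξ₁ = 0.391 × 647.4 → ξ₁ = 253.1 mol/min.
Yield of C: 3ξ₂ / 647.4 = 0.43 → ξ₂ = 92.79 mol/min.
Outlet amounts (n = n₀ + Σ ν·ξ):
  B: 647.4 − 1(253.1) = 394.3
  D: 0 + 1(253.1) − 2(92.79) = 67.55
  C: 0 + 3(92.79) = 278.4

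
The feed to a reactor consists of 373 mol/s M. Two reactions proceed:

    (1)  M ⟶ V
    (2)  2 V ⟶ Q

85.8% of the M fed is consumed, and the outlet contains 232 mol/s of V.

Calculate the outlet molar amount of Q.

Conversion of M: M consumed = 1ξ₁ = 0.858 × 373 → ξ₁ = 320 mol/s.
V balance: n_V = 0 + 1ξ₁ − 2ξ₂ = 232 → ξ₂ = (1·320 − 232)/2 = 44.02 mol/s.
Outlet amounts (n = n₀ + Σ ν·ξ):
  M: 373 − 1(320) = 52.97
  V: 0 + 1(320) − 2(44.02) = 232
  Q: 0 + 1(44.02) = 44.02

44 mol/s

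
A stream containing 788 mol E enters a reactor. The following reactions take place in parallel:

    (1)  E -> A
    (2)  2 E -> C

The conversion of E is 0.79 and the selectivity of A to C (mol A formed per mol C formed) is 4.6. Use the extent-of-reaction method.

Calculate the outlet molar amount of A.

Conversion of E: E consumed = 0.79 × 788 = 622.5 mol = 1ξ₁ + 2ξ₂.
Selectivity: 1ξ₁ / (1ξ₂) = 4.6 → ξ₁ = 4.6 ξ₂.
Substitute: (1·4.6 + 2) ξ₂ = 622.5 → ξ₂ = 94.32 mol, ξ₁ = 433.9 mol.
Outlet amounts (n = n₀ + Σ ν·ξ):
  E: 788 − 1(433.9) − 2(94.32) = 165.5
  A: 0 + 1(433.9) = 433.9
  C: 0 + 1(94.32) = 94.32

434 mol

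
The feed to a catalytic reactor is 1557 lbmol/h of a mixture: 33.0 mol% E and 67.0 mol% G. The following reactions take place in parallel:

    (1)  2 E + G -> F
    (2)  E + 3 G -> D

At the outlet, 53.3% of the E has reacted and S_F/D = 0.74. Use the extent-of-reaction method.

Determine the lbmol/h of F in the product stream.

Conversion of E: E consumed = 0.533 × 513.8 = 273.9 lbmol/h = 2ξ₁ + 1ξ₂.
Selectivity: 1ξ₁ / (1ξ₂) = 0.74 → ξ₁ = 0.74 ξ₂.
Substitute: (2·0.74 + 1) ξ₂ = 273.9 → ξ₂ = 110.4 lbmol/h, ξ₁ = 81.72 lbmol/h.
Outlet amounts (n = n₀ + Σ ν·ξ):
  E: 513.8 − 2(81.72) − 1(110.4) = 239.9
  G: 1043 − 1(81.72) − 3(110.4) = 630.2
  F: 0 + 1(81.72) = 81.72
  D: 0 + 1(110.4) = 110.4

81.7 lbmol/h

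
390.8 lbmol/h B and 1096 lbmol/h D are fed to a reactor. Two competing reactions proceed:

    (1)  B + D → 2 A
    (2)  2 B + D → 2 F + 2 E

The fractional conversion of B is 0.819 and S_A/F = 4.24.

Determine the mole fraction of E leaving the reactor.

Conversion of B: B consumed = 0.819 × 390.8 = 320.1 lbmol/h = 1ξ₁ + 2ξ₂.
Selectivity: 2ξ₁ / (2ξ₂) = 4.24 → ξ₁ = 4.24 ξ₂.
Substitute: (1·4.24 + 2) ξ₂ = 320.1 → ξ₂ = 51.29 lbmol/h, ξ₁ = 217.5 lbmol/h.
Outlet amounts (n = n₀ + Σ ν·ξ):
  B: 390.8 − 1(217.5) − 2(51.29) = 70.73
  D: 1096 − 1(217.5) − 1(51.29) = 827.2
  A: 0 + 2(217.5) = 435
  F: 0 + 2(51.29) = 102.6
  E: 0 + 2(51.29) = 102.6
Total out = 1538 lbmol/h; y_E = 102.6 / 1538 = 0.0667.

0.0667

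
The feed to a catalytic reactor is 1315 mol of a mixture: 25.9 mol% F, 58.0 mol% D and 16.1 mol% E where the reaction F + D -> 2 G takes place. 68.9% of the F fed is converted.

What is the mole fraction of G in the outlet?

0.357

F reacted = 0.689 × 340.6 = 234.7 mol; ν_F = −1, so ξ = 234.7/1 = 234.7 mol.
Outlet amounts (n = n₀ + ν ξ):
  F: 340.6 − 1(234.7) = 105.9
  D: 762.7 − 1(234.7) = 528
  G: 0 + 2(234.7) = 469.3
  E: 211.7 (inert)
Total out = 1315 mol; y_G = 469.3 / 1315 = 0.3569.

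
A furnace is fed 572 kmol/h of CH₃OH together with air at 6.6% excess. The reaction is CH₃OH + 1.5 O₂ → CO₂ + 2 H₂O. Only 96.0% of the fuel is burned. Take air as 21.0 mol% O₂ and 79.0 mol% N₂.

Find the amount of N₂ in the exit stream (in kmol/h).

Stoichiometric O₂ = 1.5 × 572 = 858 kmol/h; O₂ fed = 858 × 1.066 = 914.6 kmol/h.
N₂ fed = 914.6 × 79/21 = 3441 kmol/h.
Fuel reacted = 0.96 × 572 → ξ = 549.1 kmol/h.
Outlet (n = n₀ + ν ξ):
  CH₃OH: 572 − 1(549.1) = 22.88
  O₂: 914.6 − 1.5(549.1) = 90.95
  N₂: 3441 (inert)
  CO₂: 0 + 1(549.1) = 549.1
  H₂O: 0 + 2(549.1) = 1098

3440 kmol/h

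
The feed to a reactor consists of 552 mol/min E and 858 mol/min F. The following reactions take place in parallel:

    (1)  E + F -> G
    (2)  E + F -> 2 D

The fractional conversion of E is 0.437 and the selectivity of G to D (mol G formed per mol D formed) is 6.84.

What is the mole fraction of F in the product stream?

0.52

Conversion of E: E consumed = 0.437 × 552 = 241.2 mol/min = 1ξ₁ + 1ξ₂.
Selectivity: 1ξ₁ / (2ξ₂) = 6.84 → ξ₁ = 13.68 ξ₂.
Substitute: (1·13.68 + 1) ξ₂ = 241.2 → ξ₂ = 16.43 mol/min, ξ₁ = 224.8 mol/min.
Outlet amounts (n = n₀ + Σ ν·ξ):
  E: 552 − 1(224.8) − 1(16.43) = 310.8
  F: 858 − 1(224.8) − 1(16.43) = 616.8
  G: 0 + 1(224.8) = 224.8
  D: 0 + 2(16.43) = 32.86
Total out = 1185 mol/min; y_F = 616.8 / 1185 = 0.5204.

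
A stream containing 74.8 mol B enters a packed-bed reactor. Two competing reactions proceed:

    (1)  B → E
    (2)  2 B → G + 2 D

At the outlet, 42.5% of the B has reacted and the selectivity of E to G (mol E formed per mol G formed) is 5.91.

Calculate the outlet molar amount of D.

Conversion of B: B consumed = 0.425 × 74.8 = 31.79 mol = 1ξ₁ + 2ξ₂.
Selectivity: 1ξ₁ / (1ξ₂) = 5.91 → ξ₁ = 5.91 ξ₂.
Substitute: (1·5.91 + 2) ξ₂ = 31.79 → ξ₂ = 4.019 mol, ξ₁ = 23.75 mol.
Outlet amounts (n = n₀ + Σ ν·ξ):
  B: 74.8 − 1(23.75) − 2(4.019) = 43.01
  E: 0 + 1(23.75) = 23.75
  G: 0 + 1(4.019) = 4.019
  D: 0 + 2(4.019) = 8.038

8.04 mol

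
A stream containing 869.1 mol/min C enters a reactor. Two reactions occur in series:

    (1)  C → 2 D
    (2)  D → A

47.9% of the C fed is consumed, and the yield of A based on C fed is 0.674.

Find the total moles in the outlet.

Conversion of C: C consumed = 1ξ₁ = 0.479 × 869.1 → ξ₁ = 416.3 mol/min.
Yield of A: 1ξ₂ / 869.1 = 0.674 → ξ₂ = 585.8 mol/min.
Outlet amounts (n = n₀ + Σ ν·ξ):
  C: 869.1 − 1(416.3) = 452.8
  D: 0 + 2(416.3) − 1(585.8) = 246.8
  A: 0 + 1(585.8) = 585.8
Total out = 452.8 + 246.8 + 585.8 = 1285 mol/min.

1290 mol/min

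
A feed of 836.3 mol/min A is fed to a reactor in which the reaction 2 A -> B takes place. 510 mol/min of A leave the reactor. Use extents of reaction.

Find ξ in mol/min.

ξ = 163 mol/min

For A: n = n₀ − 2ξ → 510 = 836.3 − 2ξ, giving ξ = 163.1 mol/min.
Outlet amounts (n = n₀ + ν ξ):
  A: 836.3 − 2(163.1) = 510
  B: 0 + 1(163.1) = 163.1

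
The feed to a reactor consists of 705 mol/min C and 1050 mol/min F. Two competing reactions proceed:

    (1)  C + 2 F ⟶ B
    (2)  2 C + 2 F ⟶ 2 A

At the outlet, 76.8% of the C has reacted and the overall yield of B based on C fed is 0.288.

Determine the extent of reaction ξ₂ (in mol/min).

ξ₂ = 169 mol/min

Yield of B: 1ξ₁ / 705 = 0.288 → ξ₁ = 203 mol/min.
Conversion of C: 1ξ₁ + 2ξ₂ = 0.768 × 705 = 541.4 → ξ₂ = 169.2 mol/min.
Outlet amounts (n = n₀ + Σ ν·ξ):
  C: 705 − 1(203) − 2(169.2) = 163.6
  F: 1050 − 2(203) − 2(169.2) = 305.5
  B: 0 + 1(203) = 203
  A: 0 + 2(169.2) = 338.4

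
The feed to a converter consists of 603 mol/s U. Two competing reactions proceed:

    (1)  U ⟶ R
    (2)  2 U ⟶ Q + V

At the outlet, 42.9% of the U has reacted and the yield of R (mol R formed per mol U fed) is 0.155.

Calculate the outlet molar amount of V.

Yield of R: 1ξ₁ / 603 = 0.155 → ξ₁ = 93.47 mol/s.
Conversion of U: 1ξ₁ + 2ξ₂ = 0.429 × 603 = 258.7 → ξ₂ = 82.61 mol/s.
Outlet amounts (n = n₀ + Σ ν·ξ):
  U: 603 − 1(93.47) − 2(82.61) = 344.3
  R: 0 + 1(93.47) = 93.47
  Q: 0 + 1(82.61) = 82.61
  V: 0 + 1(82.61) = 82.61

82.6 mol/s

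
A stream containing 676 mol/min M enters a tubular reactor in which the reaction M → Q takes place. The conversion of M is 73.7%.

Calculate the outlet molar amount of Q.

M reacted = 0.737 × 676 = 498.2 mol/min; ν_M = −1, so ξ = 498.2/1 = 498.2 mol/min.
Outlet amounts (n = n₀ + ν ξ):
  M: 676 − 1(498.2) = 177.8
  Q: 0 + 1(498.2) = 498.2

498 mol/min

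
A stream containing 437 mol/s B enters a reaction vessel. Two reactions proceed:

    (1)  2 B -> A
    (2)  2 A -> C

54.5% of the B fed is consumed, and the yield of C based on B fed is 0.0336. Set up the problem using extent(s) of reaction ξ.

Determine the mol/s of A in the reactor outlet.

89.7 mol/s

Conversion of B: B consumed = 2ξ₁ = 0.545 × 437 → ξ₁ = 119.1 mol/s.
Yield of C: 1ξ₂ / 437 = 0.0336 → ξ₂ = 14.68 mol/s.
Outlet amounts (n = n₀ + Σ ν·ξ):
  B: 437 − 2(119.1) = 198.8
  A: 0 + 1(119.1) − 2(14.68) = 89.72
  C: 0 + 1(14.68) = 14.68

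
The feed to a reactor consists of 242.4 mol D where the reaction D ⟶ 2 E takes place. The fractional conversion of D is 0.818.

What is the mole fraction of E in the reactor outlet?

D reacted = 0.818 × 242.4 = 198.3 mol; ν_D = −1, so ξ = 198.3/1 = 198.3 mol.
Outlet amounts (n = n₀ + ν ξ):
  D: 242.4 − 1(198.3) = 44.12
  E: 0 + 2(198.3) = 396.6
Total out = 440.7 mol; y_E = 396.6 / 440.7 = 0.8999.

0.9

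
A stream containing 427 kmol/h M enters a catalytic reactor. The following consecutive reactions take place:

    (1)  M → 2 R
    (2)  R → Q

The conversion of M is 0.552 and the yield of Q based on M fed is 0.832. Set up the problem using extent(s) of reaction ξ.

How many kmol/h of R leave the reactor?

116 kmol/h

Conversion of M: M consumed = 1ξ₁ = 0.552 × 427 → ξ₁ = 235.7 kmol/h.
Yield of Q: 1ξ₂ / 427 = 0.832 → ξ₂ = 355.3 kmol/h.
Outlet amounts (n = n₀ + Σ ν·ξ):
  M: 427 − 1(235.7) = 191.3
  R: 0 + 2(235.7) − 1(355.3) = 116.1
  Q: 0 + 1(355.3) = 355.3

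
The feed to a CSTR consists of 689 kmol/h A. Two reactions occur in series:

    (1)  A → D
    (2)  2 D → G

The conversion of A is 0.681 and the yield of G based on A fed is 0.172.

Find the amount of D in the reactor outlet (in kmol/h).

Conversion of A: A consumed = 1ξ₁ = 0.681 × 689 → ξ₁ = 469.2 kmol/h.
Yield of G: 1ξ₂ / 689 = 0.172 → ξ₂ = 118.5 kmol/h.
Outlet amounts (n = n₀ + Σ ν·ξ):
  A: 689 − 1(469.2) = 219.8
  D: 0 + 1(469.2) − 2(118.5) = 232.2
  G: 0 + 1(118.5) = 118.5

232 kmol/h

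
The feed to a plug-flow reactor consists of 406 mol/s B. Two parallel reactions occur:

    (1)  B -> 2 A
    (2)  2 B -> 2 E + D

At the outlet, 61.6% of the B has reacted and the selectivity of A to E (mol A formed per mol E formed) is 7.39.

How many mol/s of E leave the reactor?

53.3 mol/s

Conversion of B: B consumed = 0.616 × 406 = 250.1 mol/s = 1ξ₁ + 2ξ₂.
Selectivity: 2ξ₁ / (2ξ₂) = 7.39 → ξ₁ = 7.39 ξ₂.
Substitute: (1·7.39 + 2) ξ₂ = 250.1 → ξ₂ = 26.63 mol/s, ξ₁ = 196.8 mol/s.
Outlet amounts (n = n₀ + Σ ν·ξ):
  B: 406 − 1(196.8) − 2(26.63) = 155.9
  A: 0 + 2(196.8) = 393.7
  E: 0 + 2(26.63) = 53.27
  D: 0 + 1(26.63) = 26.63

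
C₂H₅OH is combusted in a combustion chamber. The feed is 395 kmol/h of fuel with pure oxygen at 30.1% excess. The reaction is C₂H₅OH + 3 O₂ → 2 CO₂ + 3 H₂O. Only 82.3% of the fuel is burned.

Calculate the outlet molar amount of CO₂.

650 kmol/h

Stoichiometric O₂ = 3 × 395 = 1185 kmol/h; O₂ fed = 1185 × 1.301 = 1542 kmol/h.
Fuel reacted = 0.823 × 395 → ξ = 325.1 kmol/h.
Outlet (n = n₀ + ν ξ):
  C₂H₅OH: 395 − 1(325.1) = 69.92
  O₂: 1542 − 3(325.1) = 566.4
  CO₂: 0 + 2(325.1) = 650.2
  H₂O: 0 + 3(325.1) = 975.3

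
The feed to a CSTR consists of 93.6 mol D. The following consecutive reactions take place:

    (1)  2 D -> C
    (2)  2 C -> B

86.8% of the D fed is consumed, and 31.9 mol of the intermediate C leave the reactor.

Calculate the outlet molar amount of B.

4.36 mol

Conversion of D: D consumed = 2ξ₁ = 0.868 × 93.6 → ξ₁ = 40.62 mol.
C balance: n_C = 0 + 1ξ₁ − 2ξ₂ = 31.9 → ξ₂ = (1·40.62 − 31.9)/2 = 4.361 mol.
Outlet amounts (n = n₀ + Σ ν·ξ):
  D: 93.6 − 2(40.62) = 12.36
  C: 0 + 1(40.62) − 2(4.361) = 31.9
  B: 0 + 1(4.361) = 4.361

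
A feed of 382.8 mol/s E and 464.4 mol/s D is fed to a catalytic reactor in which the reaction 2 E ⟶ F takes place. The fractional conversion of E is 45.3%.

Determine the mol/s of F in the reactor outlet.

E reacted = 0.453 × 382.8 = 173.4 mol/s; ν_E = −2, so ξ = 173.4/2 = 86.7 mol/s.
Outlet amounts (n = n₀ + ν ξ):
  E: 382.8 − 2(86.7) = 209.4
  F: 0 + 1(86.7) = 86.7
  D: 464.4 (inert)

86.7 mol/s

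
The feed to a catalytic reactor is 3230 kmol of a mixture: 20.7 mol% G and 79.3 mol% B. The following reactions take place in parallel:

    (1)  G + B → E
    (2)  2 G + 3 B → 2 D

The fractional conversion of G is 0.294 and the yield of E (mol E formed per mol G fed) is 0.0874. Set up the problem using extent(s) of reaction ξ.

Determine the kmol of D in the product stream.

Yield of E: 1ξ₁ / 668.6 = 0.0874 → ξ₁ = 58.44 kmol.
Conversion of G: 1ξ₁ + 2ξ₂ = 0.294 × 668.6 = 196.6 → ξ₂ = 69.07 kmol.
Outlet amounts (n = n₀ + Σ ν·ξ):
  G: 668.6 − 1(58.44) − 2(69.07) = 472
  B: 2561 − 1(58.44) − 3(69.07) = 2296
  E: 0 + 1(58.44) = 58.44
  D: 0 + 2(69.07) = 138.1

138 kmol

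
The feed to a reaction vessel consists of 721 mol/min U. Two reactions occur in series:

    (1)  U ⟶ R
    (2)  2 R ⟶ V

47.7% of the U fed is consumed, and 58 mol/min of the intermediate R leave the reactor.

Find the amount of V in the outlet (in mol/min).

Conversion of U: U consumed = 1ξ₁ = 0.477 × 721 → ξ₁ = 343.9 mol/min.
R balance: n_R = 0 + 1ξ₁ − 2ξ₂ = 58 → ξ₂ = (1·343.9 − 58)/2 = 143 mol/min.
Outlet amounts (n = n₀ + Σ ν·ξ):
  U: 721 − 1(343.9) = 377.1
  R: 0 + 1(343.9) − 2(143) = 58
  V: 0 + 1(143) = 143

143 mol/min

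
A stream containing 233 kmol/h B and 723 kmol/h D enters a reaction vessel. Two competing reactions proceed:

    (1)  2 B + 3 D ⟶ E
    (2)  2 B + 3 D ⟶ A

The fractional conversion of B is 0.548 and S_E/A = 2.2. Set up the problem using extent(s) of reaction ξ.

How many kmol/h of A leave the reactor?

20 kmol/h

Conversion of B: B consumed = 0.548 × 233 = 127.7 kmol/h = 2ξ₁ + 2ξ₂.
Selectivity: 1ξ₁ / (1ξ₂) = 2.2 → ξ₁ = 2.2 ξ₂.
Substitute: (2·2.2 + 2) ξ₂ = 127.7 → ξ₂ = 19.95 kmol/h, ξ₁ = 43.89 kmol/h.
Outlet amounts (n = n₀ + Σ ν·ξ):
  B: 233 − 2(43.89) − 2(19.95) = 105.3
  D: 723 − 3(43.89) − 3(19.95) = 531.5
  E: 0 + 1(43.89) = 43.89
  A: 0 + 1(19.95) = 19.95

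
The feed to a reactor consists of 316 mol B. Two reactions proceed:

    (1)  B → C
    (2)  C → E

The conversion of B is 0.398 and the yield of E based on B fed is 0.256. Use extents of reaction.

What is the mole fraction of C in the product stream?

0.142

Conversion of B: B consumed = 1ξ₁ = 0.398 × 316 → ξ₁ = 125.8 mol.
Yield of E: 1ξ₂ / 316 = 0.256 → ξ₂ = 80.9 mol.
Outlet amounts (n = n₀ + Σ ν·ξ):
  B: 316 − 1(125.8) = 190.2
  C: 0 + 1(125.8) − 1(80.9) = 44.87
  E: 0 + 1(80.9) = 80.9
Total out = 316 mol; y_C = 44.87 / 316 = 0.142.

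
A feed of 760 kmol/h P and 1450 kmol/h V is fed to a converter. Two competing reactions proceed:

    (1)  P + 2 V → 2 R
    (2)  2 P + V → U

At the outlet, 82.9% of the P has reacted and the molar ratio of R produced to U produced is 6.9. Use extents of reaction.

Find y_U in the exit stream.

Conversion of P: P consumed = 0.829 × 760 = 630 kmol/h = 1ξ₁ + 2ξ₂.
Selectivity: 2ξ₁ / (1ξ₂) = 6.9 → ξ₁ = 3.45 ξ₂.
Substitute: (1·3.45 + 2) ξ₂ = 630 → ξ₂ = 115.6 kmol/h, ξ₁ = 398.8 kmol/h.
Outlet amounts (n = n₀ + Σ ν·ξ):
  P: 760 − 1(398.8) − 2(115.6) = 130
  V: 1450 − 2(398.8) − 1(115.6) = 536.7
  R: 0 + 2(398.8) = 797.7
  U: 0 + 1(115.6) = 115.6
Total out = 1580 kmol/h; y_U = 115.6 / 1580 = 0.07317.

0.0732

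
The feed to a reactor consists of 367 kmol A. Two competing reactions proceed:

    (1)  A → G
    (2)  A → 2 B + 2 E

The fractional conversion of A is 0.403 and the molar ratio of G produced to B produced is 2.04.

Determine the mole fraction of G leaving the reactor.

Conversion of A: A consumed = 0.403 × 367 = 147.9 kmol = 1ξ₁ + 1ξ₂.
Selectivity: 1ξ₁ / (2ξ₂) = 2.04 → ξ₁ = 4.08 ξ₂.
Substitute: (1·4.08 + 1) ξ₂ = 147.9 → ξ₂ = 29.11 kmol, ξ₁ = 118.8 kmol.
Outlet amounts (n = n₀ + Σ ν·ξ):
  A: 367 − 1(118.8) − 1(29.11) = 219.1
  G: 0 + 1(118.8) = 118.8
  B: 0 + 2(29.11) = 58.23
  E: 0 + 2(29.11) = 58.23
Total out = 454.3 kmol; y_G = 118.8 / 454.3 = 0.2614.

0.261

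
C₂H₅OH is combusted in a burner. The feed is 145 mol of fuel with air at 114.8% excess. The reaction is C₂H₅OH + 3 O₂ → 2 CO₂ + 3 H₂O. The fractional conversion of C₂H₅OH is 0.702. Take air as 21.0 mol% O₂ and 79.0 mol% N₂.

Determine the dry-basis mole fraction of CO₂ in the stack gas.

0.0464

Stoichiometric O₂ = 3 × 145 = 435 mol; O₂ fed = 435 × 2.148 = 934.4 mol.
N₂ fed = 934.4 × 79/21 = 3515 mol.
Fuel reacted = 0.702 × 145 → ξ = 101.8 mol.
Outlet (n = n₀ + ν ξ):
  C₂H₅OH: 145 − 1(101.8) = 43.21
  O₂: 934.4 − 3(101.8) = 629
  N₂: 3515 (inert)
  CO₂: 0 + 2(101.8) = 203.6
  H₂O: 0 + 3(101.8) = 305.4
Dry total = 4391 mol; y_CO₂ (dry) = 203.6 / 4391 = 0.04636.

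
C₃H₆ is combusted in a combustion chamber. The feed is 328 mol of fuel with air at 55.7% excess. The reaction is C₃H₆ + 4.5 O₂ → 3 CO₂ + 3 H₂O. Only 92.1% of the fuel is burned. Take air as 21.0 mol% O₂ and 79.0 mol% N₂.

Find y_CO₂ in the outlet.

Stoichiometric O₂ = 4.5 × 328 = 1476 mol; O₂ fed = 1476 × 1.557 = 2298 mol.
N₂ fed = 2298 × 79/21 = 8645 mol.
Fuel reacted = 0.921 × 328 → ξ = 302.1 mol.
Outlet (n = n₀ + ν ξ):
  C₃H₆: 328 − 1(302.1) = 25.91
  O₂: 2298 − 4.5(302.1) = 938.7
  N₂: 8645 (inert)
  CO₂: 0 + 3(302.1) = 906.3
  H₂O: 0 + 3(302.1) = 906.3
Total out = 11420 mol; y_CO₂ = 906.3 / 11420 = 0.07934.

0.0793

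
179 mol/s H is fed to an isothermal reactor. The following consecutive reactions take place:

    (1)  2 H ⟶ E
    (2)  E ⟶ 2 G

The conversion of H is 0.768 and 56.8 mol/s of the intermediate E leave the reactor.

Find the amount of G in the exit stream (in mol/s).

Conversion of H: H consumed = 2ξ₁ = 0.768 × 179 → ξ₁ = 68.74 mol/s.
E balance: n_E = 0 + 1ξ₁ − 1ξ₂ = 56.8 → ξ₂ = (1·68.74 − 56.8)/1 = 11.94 mol/s.
Outlet amounts (n = n₀ + Σ ν·ξ):
  H: 179 − 2(68.74) = 41.53
  E: 0 + 1(68.74) − 1(11.94) = 56.8
  G: 0 + 2(11.94) = 23.87

23.9 mol/s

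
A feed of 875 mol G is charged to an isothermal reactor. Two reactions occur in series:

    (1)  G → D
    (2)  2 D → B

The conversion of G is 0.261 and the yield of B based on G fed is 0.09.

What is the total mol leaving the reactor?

796 mol

Conversion of G: G consumed = 1ξ₁ = 0.261 × 875 → ξ₁ = 228.4 mol.
Yield of B: 1ξ₂ / 875 = 0.09 → ξ₂ = 78.75 mol.
Outlet amounts (n = n₀ + Σ ν·ξ):
  G: 875 − 1(228.4) = 646.6
  D: 0 + 1(228.4) − 2(78.75) = 70.88
  B: 0 + 1(78.75) = 78.75
Total out = 646.6 + 70.88 + 78.75 = 796.2 mol.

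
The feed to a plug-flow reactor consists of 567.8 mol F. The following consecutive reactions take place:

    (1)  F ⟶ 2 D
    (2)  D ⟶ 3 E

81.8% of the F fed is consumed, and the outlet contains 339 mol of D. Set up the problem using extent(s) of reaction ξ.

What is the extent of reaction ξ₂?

Conversion of F: F consumed = 1ξ₁ = 0.818 × 567.8 → ξ₁ = 464.5 mol.
D balance: n_D = 0 + 2ξ₁ − 1ξ₂ = 339 → ξ₂ = (2·464.5 − 339)/1 = 589.9 mol.
Outlet amounts (n = n₀ + Σ ν·ξ):
  F: 567.8 − 1(464.5) = 103.3
  D: 0 + 2(464.5) − 1(589.9) = 339
  E: 0 + 3(589.9) = 1770

ξ₂ = 590 mol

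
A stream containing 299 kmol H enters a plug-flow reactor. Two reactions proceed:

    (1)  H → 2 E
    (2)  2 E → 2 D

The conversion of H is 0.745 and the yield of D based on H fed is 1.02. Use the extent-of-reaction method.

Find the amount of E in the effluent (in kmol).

Conversion of H: H consumed = 1ξ₁ = 0.745 × 299 → ξ₁ = 222.8 kmol.
Yield of D: 2ξ₂ / 299 = 1.02 → ξ₂ = 152.5 kmol.
Outlet amounts (n = n₀ + Σ ν·ξ):
  H: 299 − 1(222.8) = 76.25
  E: 0 + 2(222.8) − 2(152.5) = 140.5
  D: 0 + 2(152.5) = 305

141 kmol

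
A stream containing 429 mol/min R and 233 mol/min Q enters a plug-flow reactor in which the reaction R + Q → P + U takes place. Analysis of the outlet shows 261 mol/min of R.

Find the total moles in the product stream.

For R: n = n₀ − 1ξ → 261 = 429 − 1ξ, giving ξ = 168 mol/min.
Outlet amounts (n = n₀ + ν ξ):
  R: 429 − 1(168) = 261
  Q: 233 − 1(168) = 65
  P: 0 + 1(168) = 168
  U: 0 + 1(168) = 168
Total out = 261 + 65 + 168 + 168 = 662 mol/min.

662 mol/min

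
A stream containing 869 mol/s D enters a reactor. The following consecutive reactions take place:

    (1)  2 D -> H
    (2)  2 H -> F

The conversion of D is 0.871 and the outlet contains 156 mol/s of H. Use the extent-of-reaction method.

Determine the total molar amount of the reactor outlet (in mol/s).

379 mol/s

Conversion of D: D consumed = 2ξ₁ = 0.871 × 869 → ξ₁ = 378.4 mol/s.
H balance: n_H = 0 + 1ξ₁ − 2ξ₂ = 156 → ξ₂ = (1·378.4 − 156)/2 = 111.2 mol/s.
Outlet amounts (n = n₀ + Σ ν·ξ):
  D: 869 − 2(378.4) = 112.1
  H: 0 + 1(378.4) − 2(111.2) = 156
  F: 0 + 1(111.2) = 111.2
Total out = 112.1 + 156 + 111.2 = 379.3 mol/s.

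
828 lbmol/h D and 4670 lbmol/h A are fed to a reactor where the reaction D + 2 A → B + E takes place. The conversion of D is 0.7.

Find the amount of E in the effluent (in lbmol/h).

580 lbmol/h

D reacted = 0.7 × 828 = 579.6 lbmol/h; ν_D = −1, so ξ = 579.6/1 = 579.6 lbmol/h.
Outlet amounts (n = n₀ + ν ξ):
  D: 828 − 1(579.6) = 248.4
  A: 4670 − 2(579.6) = 3511
  B: 0 + 1(579.6) = 579.6
  E: 0 + 1(579.6) = 579.6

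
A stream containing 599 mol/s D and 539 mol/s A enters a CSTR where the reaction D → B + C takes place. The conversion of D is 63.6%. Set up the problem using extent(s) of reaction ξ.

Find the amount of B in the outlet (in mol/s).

381 mol/s

D reacted = 0.636 × 599 = 381 mol/s; ν_D = −1, so ξ = 381/1 = 381 mol/s.
Outlet amounts (n = n₀ + ν ξ):
  D: 599 − 1(381) = 218
  B: 0 + 1(381) = 381
  C: 0 + 1(381) = 381
  A: 539 (inert)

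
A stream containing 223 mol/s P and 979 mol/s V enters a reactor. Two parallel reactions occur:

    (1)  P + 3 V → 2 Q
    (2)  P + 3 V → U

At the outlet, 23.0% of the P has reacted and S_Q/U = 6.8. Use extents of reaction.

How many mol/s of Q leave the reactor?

79.3 mol/s

Conversion of P: P consumed = 0.23 × 223 = 51.29 mol/s = 1ξ₁ + 1ξ₂.
Selectivity: 2ξ₁ / (1ξ₂) = 6.8 → ξ₁ = 3.4 ξ₂.
Substitute: (1·3.4 + 1) ξ₂ = 51.29 → ξ₂ = 11.66 mol/s, ξ₁ = 39.63 mol/s.
Outlet amounts (n = n₀ + Σ ν·ξ):
  P: 223 − 1(39.63) − 1(11.66) = 171.7
  V: 979 − 3(39.63) − 3(11.66) = 825.1
  Q: 0 + 2(39.63) = 79.27
  U: 0 + 1(11.66) = 11.66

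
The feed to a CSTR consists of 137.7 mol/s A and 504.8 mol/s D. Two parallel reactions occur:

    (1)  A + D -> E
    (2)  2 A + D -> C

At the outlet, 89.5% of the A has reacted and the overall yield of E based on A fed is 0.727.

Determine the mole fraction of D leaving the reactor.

Yield of E: 1ξ₁ / 137.7 = 0.727 → ξ₁ = 100.1 mol/s.
Conversion of A: 1ξ₁ + 2ξ₂ = 0.895 × 137.7 = 123.2 → ξ₂ = 11.57 mol/s.
Outlet amounts (n = n₀ + Σ ν·ξ):
  A: 137.7 − 1(100.1) − 2(11.57) = 14.46
  D: 504.8 − 1(100.1) − 1(11.57) = 393.1
  E: 0 + 1(100.1) = 100.1
  C: 0 + 1(11.57) = 11.57
Total out = 519.3 mol/s; y_D = 393.1 / 519.3 = 0.7571.

0.757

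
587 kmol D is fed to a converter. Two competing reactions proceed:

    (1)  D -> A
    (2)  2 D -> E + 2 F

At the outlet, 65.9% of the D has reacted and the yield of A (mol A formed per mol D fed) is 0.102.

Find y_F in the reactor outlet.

0.436

Yield of A: 1ξ₁ / 587 = 0.102 → ξ₁ = 59.87 kmol.
Conversion of D: 1ξ₁ + 2ξ₂ = 0.659 × 587 = 386.8 → ξ₂ = 163.5 kmol.
Outlet amounts (n = n₀ + Σ ν·ξ):
  D: 587 − 1(59.87) − 2(163.5) = 200.2
  A: 0 + 1(59.87) = 59.87
  E: 0 + 1(163.5) = 163.5
  F: 0 + 2(163.5) = 327
Total out = 750.5 kmol; y_F = 327 / 750.5 = 0.4357.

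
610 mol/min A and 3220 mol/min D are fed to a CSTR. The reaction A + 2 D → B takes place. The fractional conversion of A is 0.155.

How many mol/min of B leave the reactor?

94.5 mol/min

A reacted = 0.155 × 610 = 94.55 mol/min; ν_A = −1, so ξ = 94.55/1 = 94.55 mol/min.
Outlet amounts (n = n₀ + ν ξ):
  A: 610 − 1(94.55) = 515.5
  D: 3220 − 2(94.55) = 3031
  B: 0 + 1(94.55) = 94.55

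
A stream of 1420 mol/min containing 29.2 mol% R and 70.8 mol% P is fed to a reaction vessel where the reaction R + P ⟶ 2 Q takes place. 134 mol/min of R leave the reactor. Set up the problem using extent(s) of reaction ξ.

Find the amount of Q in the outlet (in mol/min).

561 mol/min

For R: n = n₀ − 1ξ → 134 = 414.6 − 1ξ, giving ξ = 280.6 mol/min.
Outlet amounts (n = n₀ + ν ξ):
  R: 414.6 − 1(280.6) = 134
  P: 1005 − 1(280.6) = 724.7
  Q: 0 + 2(280.6) = 561.3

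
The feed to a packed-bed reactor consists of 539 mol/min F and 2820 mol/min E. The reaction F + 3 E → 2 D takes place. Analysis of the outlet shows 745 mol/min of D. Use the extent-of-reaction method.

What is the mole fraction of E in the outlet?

For D: n = n₀ + 2ξ → 745 = 0 + 2ξ, giving ξ = 372.5 mol/min.
Outlet amounts (n = n₀ + ν ξ):
  F: 539 − 1(372.5) = 166.5
  E: 2820 − 3(372.5) = 1702
  D: 0 + 2(372.5) = 745
Total out = 2614 mol/min; y_E = 1702 / 2614 = 0.6513.

0.651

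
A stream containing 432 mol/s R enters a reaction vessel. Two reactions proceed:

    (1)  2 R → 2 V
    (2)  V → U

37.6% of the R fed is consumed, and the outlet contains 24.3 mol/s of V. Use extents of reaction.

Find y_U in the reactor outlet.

0.32

Conversion of R: R consumed = 2ξ₁ = 0.376 × 432 → ξ₁ = 81.22 mol/s.
V balance: n_V = 0 + 2ξ₁ − 1ξ₂ = 24.3 → ξ₂ = (2·81.22 − 24.3)/1 = 138.1 mol/s.
Outlet amounts (n = n₀ + Σ ν·ξ):
  R: 432 − 2(81.22) = 269.6
  V: 0 + 2(81.22) − 1(138.1) = 24.3
  U: 0 + 1(138.1) = 138.1
Total out = 432 mol/s; y_U = 138.1 / 432 = 0.3197.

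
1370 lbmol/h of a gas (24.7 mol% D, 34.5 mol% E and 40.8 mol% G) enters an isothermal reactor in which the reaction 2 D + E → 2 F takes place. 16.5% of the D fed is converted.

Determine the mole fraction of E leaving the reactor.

0.331

D reacted = 0.165 × 338.4 = 55.83 lbmol/h; ν_D = −2, so ξ = 55.83/2 = 27.92 lbmol/h.
Outlet amounts (n = n₀ + ν ξ):
  D: 338.4 − 2(27.92) = 282.6
  E: 472.6 − 1(27.92) = 444.7
  F: 0 + 2(27.92) = 55.83
  G: 559 (inert)
Total out = 1342 lbmol/h; y_E = 444.7 / 1342 = 0.3314.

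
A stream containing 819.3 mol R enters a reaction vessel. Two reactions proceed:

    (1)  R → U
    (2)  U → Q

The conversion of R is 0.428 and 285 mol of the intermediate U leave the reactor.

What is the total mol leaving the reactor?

819 mol

Conversion of R: R consumed = 1ξ₁ = 0.428 × 819.3 → ξ₁ = 350.7 mol.
U balance: n_U = 0 + 1ξ₁ − 1ξ₂ = 285 → ξ₂ = (1·350.7 − 285)/1 = 65.66 mol.
Outlet amounts (n = n₀ + Σ ν·ξ):
  R: 819.3 − 1(350.7) = 468.6
  U: 0 + 1(350.7) − 1(65.66) = 285
  Q: 0 + 1(65.66) = 65.66
Total out = 468.6 + 285 + 65.66 = 819.3 mol.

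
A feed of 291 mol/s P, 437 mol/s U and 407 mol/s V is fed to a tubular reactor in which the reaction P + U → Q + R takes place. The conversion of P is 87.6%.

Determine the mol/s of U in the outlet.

P reacted = 0.876 × 291 = 254.9 mol/s; ν_P = −1, so ξ = 254.9/1 = 254.9 mol/s.
Outlet amounts (n = n₀ + ν ξ):
  P: 291 − 1(254.9) = 36.08
  U: 437 − 1(254.9) = 182.1
  Q: 0 + 1(254.9) = 254.9
  R: 0 + 1(254.9) = 254.9
  V: 407 (inert)

182 mol/s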